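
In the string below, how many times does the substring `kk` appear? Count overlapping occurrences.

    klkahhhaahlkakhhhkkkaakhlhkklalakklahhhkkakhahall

5

Sliding a length-2 window over the 49 characters (48 positions):
  position 18–19: kk
  position 19–20: kk
  position 27–28: kk
  position 33–34: kk
  position 40–41: kk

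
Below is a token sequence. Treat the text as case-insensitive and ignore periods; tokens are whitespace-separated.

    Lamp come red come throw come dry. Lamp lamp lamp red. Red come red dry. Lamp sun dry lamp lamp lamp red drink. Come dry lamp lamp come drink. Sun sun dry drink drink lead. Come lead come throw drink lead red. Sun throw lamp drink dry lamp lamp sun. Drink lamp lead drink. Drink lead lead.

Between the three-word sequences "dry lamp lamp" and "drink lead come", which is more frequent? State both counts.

"dry lamp lamp" (4 vs 1)

"dry lamp lamp": 4 occurrences
"drink lead come": 1 occurrence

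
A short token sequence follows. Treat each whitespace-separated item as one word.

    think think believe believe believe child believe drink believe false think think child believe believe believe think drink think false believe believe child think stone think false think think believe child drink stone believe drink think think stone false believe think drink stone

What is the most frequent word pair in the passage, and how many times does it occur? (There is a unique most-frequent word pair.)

"believe believe", 5 times

Bigram frequencies (highest first):
  believe believe: 5
  think think: 4
  believe child: 3
  think believe: 2
  child believe: 2
  believe drink: 2
  … (16 more, each ≤ 2)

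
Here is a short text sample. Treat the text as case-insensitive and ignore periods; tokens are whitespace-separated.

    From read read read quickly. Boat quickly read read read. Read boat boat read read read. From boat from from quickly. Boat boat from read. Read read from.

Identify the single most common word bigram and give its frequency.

Bigram frequencies (highest first):
  read read: 9
  from read: 2
  quickly boat: 2
  boat boat: 2
  read from: 2
  boat from: 2
  … (8 more, each ≤ 1)

"read read", 9 times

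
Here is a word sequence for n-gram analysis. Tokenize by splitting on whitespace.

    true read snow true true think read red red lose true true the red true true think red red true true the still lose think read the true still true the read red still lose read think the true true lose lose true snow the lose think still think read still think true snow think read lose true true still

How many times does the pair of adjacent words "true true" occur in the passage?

6

Scanning the 59 overlapping bigram windows for "true true":
  position 4–5: true true
  position 11–12: true true
  position 15–16: true true
  position 20–21: true true
  position 39–40: true true
  position 58–59: true true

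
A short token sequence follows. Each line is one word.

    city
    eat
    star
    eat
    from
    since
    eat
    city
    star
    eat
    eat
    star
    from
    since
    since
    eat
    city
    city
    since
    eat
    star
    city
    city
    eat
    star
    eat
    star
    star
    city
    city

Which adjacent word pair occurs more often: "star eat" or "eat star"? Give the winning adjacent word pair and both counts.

"star eat": 3 occurrences
"eat star": 5 occurrences

"eat star" (5 vs 3)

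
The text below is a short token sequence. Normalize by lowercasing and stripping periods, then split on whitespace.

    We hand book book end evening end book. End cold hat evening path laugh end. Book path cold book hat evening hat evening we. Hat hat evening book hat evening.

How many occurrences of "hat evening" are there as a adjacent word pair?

Scanning the 29 overlapping bigram windows for "hat evening":
  position 11–12: hat evening
  position 20–21: hat evening
  position 22–23: hat evening
  position 26–27: hat evening
  position 29–30: hat evening

5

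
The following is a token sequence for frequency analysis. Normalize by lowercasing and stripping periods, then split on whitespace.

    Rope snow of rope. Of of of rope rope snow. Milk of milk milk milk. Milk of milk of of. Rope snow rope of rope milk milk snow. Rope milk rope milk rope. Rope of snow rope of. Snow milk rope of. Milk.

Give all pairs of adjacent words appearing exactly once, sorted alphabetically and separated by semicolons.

milk snow; snow of

Bigram counts meeting the condition (exactly once):
  milk snow: 1
  snow of: 1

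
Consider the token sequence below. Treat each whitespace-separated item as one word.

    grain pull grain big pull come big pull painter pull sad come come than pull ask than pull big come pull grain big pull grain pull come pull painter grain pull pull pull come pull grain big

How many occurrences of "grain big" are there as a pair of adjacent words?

Scanning the 36 overlapping bigram windows for "grain big":
  position 3–4: grain big
  position 22–23: grain big
  position 36–37: grain big

3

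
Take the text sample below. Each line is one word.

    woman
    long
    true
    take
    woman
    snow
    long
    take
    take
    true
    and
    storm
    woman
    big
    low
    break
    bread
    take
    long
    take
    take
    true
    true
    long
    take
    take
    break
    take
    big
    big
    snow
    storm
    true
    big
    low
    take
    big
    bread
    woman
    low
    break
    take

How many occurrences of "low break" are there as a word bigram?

2

Scanning the 41 overlapping bigram windows for "low break":
  position 15–16: low break
  position 40–41: low break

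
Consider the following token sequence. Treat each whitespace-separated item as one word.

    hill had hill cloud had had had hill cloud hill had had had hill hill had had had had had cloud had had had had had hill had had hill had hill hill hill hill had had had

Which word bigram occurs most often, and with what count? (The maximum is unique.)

"had had", 15 times

Bigram frequencies (highest first):
  had had: 15
  hill had: 6
  had hill: 6
  hill hill: 4
  hill cloud: 2
  cloud had: 2
  … (2 more, each ≤ 1)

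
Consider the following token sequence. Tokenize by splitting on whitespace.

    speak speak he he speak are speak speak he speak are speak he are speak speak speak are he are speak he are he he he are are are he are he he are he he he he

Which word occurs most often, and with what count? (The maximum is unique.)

"he", 16 times

Unigram frequencies (highest first):
  he: 16
  speak: 11
  are: 11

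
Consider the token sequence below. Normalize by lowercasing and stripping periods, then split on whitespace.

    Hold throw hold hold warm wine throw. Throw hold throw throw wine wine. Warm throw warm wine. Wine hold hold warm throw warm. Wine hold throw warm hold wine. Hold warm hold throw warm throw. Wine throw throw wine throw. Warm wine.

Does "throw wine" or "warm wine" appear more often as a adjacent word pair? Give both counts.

"warm wine" (4 vs 3)

"throw wine": 3 occurrences
"warm wine": 4 occurrences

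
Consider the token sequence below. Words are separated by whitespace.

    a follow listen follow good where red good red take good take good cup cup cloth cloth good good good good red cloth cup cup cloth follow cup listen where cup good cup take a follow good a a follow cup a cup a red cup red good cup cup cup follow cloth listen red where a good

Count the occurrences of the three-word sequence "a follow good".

Scanning the 56 overlapping trigram windows for "a follow good":
  position 35–37: a follow good

1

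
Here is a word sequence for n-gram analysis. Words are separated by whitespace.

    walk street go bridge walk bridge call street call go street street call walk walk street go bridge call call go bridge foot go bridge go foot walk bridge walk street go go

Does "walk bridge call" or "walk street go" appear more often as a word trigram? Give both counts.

"walk bridge call": 1 occurrence
"walk street go": 3 occurrences

"walk street go" (3 vs 1)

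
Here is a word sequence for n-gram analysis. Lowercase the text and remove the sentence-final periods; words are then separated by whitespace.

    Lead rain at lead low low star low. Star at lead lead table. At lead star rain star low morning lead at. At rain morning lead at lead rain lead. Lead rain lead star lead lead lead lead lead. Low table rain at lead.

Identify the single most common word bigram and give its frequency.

"lead lead", 6 times

Bigram frequencies (highest first):
  lead lead: 6
  at lead: 5
  lead rain: 3
  rain at: 2
  lead low: 2
  low star: 2
  … (18 more, each ≤ 2)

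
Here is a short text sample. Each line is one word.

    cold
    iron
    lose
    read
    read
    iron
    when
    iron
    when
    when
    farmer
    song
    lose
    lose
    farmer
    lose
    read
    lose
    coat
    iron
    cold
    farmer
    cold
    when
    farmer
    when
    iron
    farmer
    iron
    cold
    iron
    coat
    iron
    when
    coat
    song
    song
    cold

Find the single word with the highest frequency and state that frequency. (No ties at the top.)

Unigram frequencies (highest first):
  iron: 8
  when: 6
  cold: 5
  lose: 5
  farmer: 5
  read: 3
  … (2 more, each ≤ 3)

"iron", 8 times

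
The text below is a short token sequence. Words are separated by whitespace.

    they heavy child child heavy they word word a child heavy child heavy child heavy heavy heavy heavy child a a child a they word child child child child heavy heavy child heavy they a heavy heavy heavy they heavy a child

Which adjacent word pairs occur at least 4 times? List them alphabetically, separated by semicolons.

Bigram counts meeting the condition (at least 4 times):
  child child: 4
  child heavy: 6
  heavy child: 5
  heavy heavy: 6

child child; child heavy; heavy child; heavy heavy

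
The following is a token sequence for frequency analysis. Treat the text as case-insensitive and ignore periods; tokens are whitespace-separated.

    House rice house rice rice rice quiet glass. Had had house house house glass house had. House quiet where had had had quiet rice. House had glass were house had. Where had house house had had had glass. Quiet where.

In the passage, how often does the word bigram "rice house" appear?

2

Scanning the 39 overlapping bigram windows for "rice house":
  position 2–3: rice house
  position 24–25: rice house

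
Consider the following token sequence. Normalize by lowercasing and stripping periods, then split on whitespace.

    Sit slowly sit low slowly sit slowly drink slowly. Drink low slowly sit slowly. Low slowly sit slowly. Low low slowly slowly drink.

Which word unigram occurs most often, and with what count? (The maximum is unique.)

Unigram frequencies (highest first):
  slowly: 10
  sit: 5
  low: 5
  drink: 3

"slowly", 10 times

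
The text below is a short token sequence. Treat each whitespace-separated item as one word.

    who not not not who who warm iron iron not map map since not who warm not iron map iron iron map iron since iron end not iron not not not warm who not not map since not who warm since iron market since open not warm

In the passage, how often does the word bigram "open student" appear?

0

Scanning the 46 overlapping bigram windows for "open student":
  (none found)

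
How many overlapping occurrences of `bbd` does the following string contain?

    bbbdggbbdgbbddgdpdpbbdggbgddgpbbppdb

4

Sliding a length-3 window over the 36 characters (34 positions):
  position 2–4: bbd
  position 7–9: bbd
  position 11–13: bbd
  position 20–22: bbd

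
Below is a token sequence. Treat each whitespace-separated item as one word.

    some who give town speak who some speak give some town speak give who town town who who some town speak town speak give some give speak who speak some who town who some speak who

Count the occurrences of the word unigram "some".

Scanning the 36 tokens for "some":
  position 1: some
  position 7: some
  position 10: some
  position 19: some
  position 25: some
  position 30: some
  position 34: some

7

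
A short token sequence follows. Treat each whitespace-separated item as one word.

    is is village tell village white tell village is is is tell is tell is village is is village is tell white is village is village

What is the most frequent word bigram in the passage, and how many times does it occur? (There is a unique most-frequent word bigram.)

Bigram frequencies (highest first):
  is village: 5
  is is: 4
  village is: 4
  is tell: 3
  tell village: 2
  tell is: 2
  … (5 more, each ≤ 1)

"is village", 5 times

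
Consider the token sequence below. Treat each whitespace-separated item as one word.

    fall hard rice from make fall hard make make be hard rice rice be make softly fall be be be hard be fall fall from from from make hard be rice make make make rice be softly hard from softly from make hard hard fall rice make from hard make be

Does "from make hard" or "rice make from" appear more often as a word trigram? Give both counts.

"from make hard": 2 occurrences
"rice make from": 1 occurrence

"from make hard" (2 vs 1)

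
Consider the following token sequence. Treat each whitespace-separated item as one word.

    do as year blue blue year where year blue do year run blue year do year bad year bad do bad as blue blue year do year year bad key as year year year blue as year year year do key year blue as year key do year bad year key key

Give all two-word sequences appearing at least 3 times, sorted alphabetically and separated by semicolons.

Bigram counts meeting the condition (at least 3 times):
  as year: 4
  blue year: 3
  do year: 4
  year bad: 4
  year blue: 4
  year do: 3
  year year: 5

as year; blue year; do year; year bad; year blue; year do; year year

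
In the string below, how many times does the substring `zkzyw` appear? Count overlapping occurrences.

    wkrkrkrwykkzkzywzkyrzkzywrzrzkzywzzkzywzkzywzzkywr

Sliding a length-5 window over the 50 characters (46 positions):
  position 12–16: zkzyw
  position 21–25: zkzyw
  position 29–33: zkzyw
  position 35–39: zkzyw
  position 40–44: zkzyw

5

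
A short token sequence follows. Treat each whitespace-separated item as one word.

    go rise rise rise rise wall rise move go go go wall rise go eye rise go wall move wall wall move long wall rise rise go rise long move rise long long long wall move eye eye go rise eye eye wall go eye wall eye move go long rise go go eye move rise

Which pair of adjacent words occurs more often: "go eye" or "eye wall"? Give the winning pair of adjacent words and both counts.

"go eye": 3 occurrences
"eye wall": 2 occurrences

"go eye" (3 vs 2)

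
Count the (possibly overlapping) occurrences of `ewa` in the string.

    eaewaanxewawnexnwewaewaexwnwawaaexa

4

Sliding a length-3 window over the 35 characters (33 positions):
  position 3–5: ewa
  position 9–11: ewa
  position 18–20: ewa
  position 21–23: ewa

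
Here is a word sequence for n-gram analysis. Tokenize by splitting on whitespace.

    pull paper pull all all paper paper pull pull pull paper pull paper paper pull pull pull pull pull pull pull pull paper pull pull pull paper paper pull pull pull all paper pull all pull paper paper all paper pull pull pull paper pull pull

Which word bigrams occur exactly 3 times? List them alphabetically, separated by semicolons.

all paper; pull all

Bigram counts meeting the condition (exactly 3 times):
  all paper: 3
  pull all: 3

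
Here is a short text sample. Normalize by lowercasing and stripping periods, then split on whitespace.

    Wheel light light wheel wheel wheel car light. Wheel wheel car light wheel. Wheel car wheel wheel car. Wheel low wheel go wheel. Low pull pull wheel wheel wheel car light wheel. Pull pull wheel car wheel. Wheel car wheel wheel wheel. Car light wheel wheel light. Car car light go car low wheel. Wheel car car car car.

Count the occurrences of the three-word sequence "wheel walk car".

0

Scanning the 57 overlapping trigram windows for "wheel walk car":
  (none found)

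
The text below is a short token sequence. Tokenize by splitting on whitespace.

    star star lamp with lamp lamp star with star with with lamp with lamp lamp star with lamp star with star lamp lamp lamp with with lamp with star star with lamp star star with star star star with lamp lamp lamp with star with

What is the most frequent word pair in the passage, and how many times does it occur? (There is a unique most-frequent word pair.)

Bigram frequencies (highest first):
  star with: 8
  with lamp: 7
  lamp lamp: 6
  star star: 5
  lamp with: 5
  with star: 5
  … (3 more, each ≤ 4)

"star with", 8 times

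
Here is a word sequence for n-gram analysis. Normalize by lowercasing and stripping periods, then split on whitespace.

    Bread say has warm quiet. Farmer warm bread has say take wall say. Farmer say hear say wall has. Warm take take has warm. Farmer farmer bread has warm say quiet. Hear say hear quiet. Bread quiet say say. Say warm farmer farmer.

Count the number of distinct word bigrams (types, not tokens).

43 tokens → 42 bigram windows in total.
Repeated bigrams (each contributes count−1 duplicates):
  has warm: 4
  bread has: 2
  farmer farmer: 2
  hear say: 2
  say hear: 2
  say say: 2
  warm farmer: 2
9 duplicate windows → 42 − 9 = 33 distinct.

33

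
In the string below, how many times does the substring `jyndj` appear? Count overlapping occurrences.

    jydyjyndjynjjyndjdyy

Sliding a length-5 window over the 20 characters (16 positions):
  position 5–9: jyndj
  position 13–17: jyndj

2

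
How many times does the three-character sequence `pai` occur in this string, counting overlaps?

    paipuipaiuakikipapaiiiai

Sliding a length-3 window over the 24 characters (22 positions):
  position 1–3: pai
  position 7–9: pai
  position 18–20: pai

3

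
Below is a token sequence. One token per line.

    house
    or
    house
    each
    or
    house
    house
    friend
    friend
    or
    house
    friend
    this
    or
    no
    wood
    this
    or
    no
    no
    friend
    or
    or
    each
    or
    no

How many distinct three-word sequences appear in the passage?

26 tokens → 24 trigram windows in total.
Repeated trigrams (each contributes count−1 duplicates):
  this or no: 2
1 duplicate windows → 24 − 1 = 23 distinct.

23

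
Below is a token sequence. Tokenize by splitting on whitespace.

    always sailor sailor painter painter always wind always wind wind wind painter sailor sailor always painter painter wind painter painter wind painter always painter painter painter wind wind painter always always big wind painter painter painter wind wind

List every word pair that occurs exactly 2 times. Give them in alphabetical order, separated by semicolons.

Bigram counts meeting the condition (exactly 2 times):
  always painter: 2
  always wind: 2
  sailor sailor: 2

always painter; always wind; sailor sailor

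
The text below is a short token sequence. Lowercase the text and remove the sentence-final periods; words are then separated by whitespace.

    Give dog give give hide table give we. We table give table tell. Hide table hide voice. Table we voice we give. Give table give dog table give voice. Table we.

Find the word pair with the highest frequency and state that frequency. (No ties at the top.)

"table give", 4 times

Bigram frequencies (highest first):
  table give: 4
  give dog: 2
  give give: 2
  hide table: 2
  give table: 2
  voice table: 2
  … (15 more, each ≤ 2)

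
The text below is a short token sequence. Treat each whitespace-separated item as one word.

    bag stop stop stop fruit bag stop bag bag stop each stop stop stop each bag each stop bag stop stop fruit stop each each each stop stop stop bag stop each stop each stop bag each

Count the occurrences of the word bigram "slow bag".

Scanning the 36 overlapping bigram windows for "slow bag":
  (none found)

0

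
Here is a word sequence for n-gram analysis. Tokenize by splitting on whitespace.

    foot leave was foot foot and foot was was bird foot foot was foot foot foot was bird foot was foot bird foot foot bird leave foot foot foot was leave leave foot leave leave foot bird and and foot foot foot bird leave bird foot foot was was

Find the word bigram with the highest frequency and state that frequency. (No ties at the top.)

Bigram frequencies (highest first):
  foot foot: 10
  foot was: 6
  bird foot: 4
  foot bird: 4
  was foot: 3
  leave foot: 3
  … (12 more, each ≤ 2)

"foot foot", 10 times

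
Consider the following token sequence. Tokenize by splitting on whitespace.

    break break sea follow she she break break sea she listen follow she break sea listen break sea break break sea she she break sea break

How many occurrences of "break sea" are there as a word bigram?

6

Scanning the 25 overlapping bigram windows for "break sea":
  position 2–3: break sea
  position 8–9: break sea
  position 14–15: break sea
  position 17–18: break sea
  position 20–21: break sea
  position 24–25: break sea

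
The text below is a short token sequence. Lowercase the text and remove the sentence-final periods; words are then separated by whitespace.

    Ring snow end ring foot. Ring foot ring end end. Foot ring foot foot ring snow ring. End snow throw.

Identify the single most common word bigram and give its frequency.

Bigram frequencies (highest first):
  foot ring: 4
  ring foot: 3
  ring snow: 2
  ring end: 2
  snow end: 1
  end ring: 1
  … (6 more, each ≤ 1)

"foot ring", 4 times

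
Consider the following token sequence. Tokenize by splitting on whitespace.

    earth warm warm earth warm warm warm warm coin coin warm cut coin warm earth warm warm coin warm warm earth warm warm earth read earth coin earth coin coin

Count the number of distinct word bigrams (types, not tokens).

30 tokens → 29 bigram windows in total.
Repeated bigrams (each contributes count−1 duplicates):
  warm warm: 7
  earth warm: 4
  warm earth: 4
  coin warm: 3
  coin coin: 2
  earth coin: 2
  warm coin: 2
17 duplicate windows → 29 − 17 = 12 distinct.

12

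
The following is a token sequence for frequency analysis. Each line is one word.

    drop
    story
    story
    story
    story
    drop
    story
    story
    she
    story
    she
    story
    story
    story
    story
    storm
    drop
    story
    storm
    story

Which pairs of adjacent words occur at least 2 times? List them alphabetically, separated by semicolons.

drop story; she story; story she; story storm; story story

Bigram counts meeting the condition (at least 2 times):
  drop story: 3
  she story: 2
  story she: 2
  story storm: 2
  story story: 7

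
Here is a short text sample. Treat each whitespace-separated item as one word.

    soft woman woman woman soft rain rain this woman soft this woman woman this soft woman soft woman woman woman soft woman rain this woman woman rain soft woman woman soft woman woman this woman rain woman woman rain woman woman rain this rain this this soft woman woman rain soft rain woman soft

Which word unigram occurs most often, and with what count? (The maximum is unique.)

"woman", 25 times

Unigram frequencies (highest first):
  woman: 25
  soft: 11
  rain: 10
  this: 8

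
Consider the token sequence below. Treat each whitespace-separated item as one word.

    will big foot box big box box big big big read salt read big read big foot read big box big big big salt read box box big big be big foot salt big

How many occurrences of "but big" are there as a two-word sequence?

Scanning the 33 overlapping bigram windows for "but big":
  (none found)

0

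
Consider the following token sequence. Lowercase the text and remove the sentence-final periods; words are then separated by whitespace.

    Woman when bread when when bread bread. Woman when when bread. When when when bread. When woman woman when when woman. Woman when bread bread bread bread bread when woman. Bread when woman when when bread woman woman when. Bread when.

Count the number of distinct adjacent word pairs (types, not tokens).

41 tokens → 40 bigram windows in total.
Repeated bigrams (each contributes count−1 duplicates):
  when bread: 7
  bread when: 6
  when when: 6
  woman when: 6
  bread bread: 5
  when woman: 4
  woman woman: 3
  bread woman: 2
31 duplicate windows → 40 − 31 = 9 distinct.

9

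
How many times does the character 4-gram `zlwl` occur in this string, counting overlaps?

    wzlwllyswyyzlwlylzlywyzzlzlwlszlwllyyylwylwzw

Sliding a length-4 window over the 45 characters (42 positions):
  position 2–5: zlwl
  position 12–15: zlwl
  position 26–29: zlwl
  position 31–34: zlwl

4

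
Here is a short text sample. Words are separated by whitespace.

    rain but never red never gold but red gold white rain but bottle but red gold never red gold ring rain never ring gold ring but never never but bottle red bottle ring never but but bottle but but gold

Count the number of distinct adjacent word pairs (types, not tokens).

40 tokens → 39 bigram windows in total.
Repeated bigrams (each contributes count−1 duplicates):
  but bottle: 3
  red gold: 3
  bottle but: 2
  but but: 2
  but never: 2
  but red: 2
  gold ring: 2
  never but: 2
  … (2 more repeated)
12 duplicate windows → 39 − 12 = 27 distinct.

27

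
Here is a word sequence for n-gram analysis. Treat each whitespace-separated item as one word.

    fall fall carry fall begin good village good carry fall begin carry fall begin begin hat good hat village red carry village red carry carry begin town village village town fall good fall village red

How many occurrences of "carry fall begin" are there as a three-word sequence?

3

Scanning the 33 overlapping trigram windows for "carry fall begin":
  position 3–5: carry fall begin
  position 9–11: carry fall begin
  position 12–14: carry fall begin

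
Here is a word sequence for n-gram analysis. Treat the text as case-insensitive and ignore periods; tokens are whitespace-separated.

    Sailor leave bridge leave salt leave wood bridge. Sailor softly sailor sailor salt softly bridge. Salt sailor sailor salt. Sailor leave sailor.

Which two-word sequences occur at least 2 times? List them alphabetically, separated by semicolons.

sailor leave; sailor sailor; sailor salt; salt sailor

Bigram counts meeting the condition (at least 2 times):
  sailor leave: 2
  sailor sailor: 2
  sailor salt: 2
  salt sailor: 2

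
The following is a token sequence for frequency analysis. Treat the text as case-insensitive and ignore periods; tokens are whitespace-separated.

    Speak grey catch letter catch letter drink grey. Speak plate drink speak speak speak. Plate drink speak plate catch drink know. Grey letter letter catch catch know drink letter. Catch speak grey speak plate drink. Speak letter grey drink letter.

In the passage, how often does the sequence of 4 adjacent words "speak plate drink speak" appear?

Scanning the 37 overlapping 4-gram windows for "speak plate drink speak":
  position 9–12: speak plate drink speak
  position 14–17: speak plate drink speak
  position 33–36: speak plate drink speak

3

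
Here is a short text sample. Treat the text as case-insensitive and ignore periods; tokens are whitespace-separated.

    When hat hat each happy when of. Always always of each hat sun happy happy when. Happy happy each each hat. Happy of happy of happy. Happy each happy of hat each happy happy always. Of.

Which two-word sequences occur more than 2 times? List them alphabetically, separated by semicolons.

Bigram counts meeting the condition (more than 2 times):
  each happy: 3
  happy happy: 4
  happy of: 3

each happy; happy happy; happy of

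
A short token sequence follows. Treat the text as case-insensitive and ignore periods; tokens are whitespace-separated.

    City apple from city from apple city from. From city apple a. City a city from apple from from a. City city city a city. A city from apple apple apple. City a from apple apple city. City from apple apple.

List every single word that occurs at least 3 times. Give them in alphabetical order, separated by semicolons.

a; apple; city; from

Unigram counts meeting the condition (at least 3 times):
  a: 6
  apple: 11
  city: 14
  from: 10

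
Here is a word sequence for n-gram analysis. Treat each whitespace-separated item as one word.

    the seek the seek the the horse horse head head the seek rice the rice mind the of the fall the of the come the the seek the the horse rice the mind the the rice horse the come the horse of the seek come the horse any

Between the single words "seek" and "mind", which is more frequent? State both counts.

"seek": 5 occurrences
"mind": 2 occurrences

"seek" (5 vs 2)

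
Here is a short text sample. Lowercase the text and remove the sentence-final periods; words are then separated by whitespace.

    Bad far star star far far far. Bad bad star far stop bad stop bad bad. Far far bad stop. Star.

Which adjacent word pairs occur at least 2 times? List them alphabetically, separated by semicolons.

bad bad; bad far; bad stop; far bad; far far; star far; stop bad

Bigram counts meeting the condition (at least 2 times):
  bad bad: 2
  bad far: 2
  bad stop: 2
  far bad: 2
  far far: 3
  star far: 2
  stop bad: 2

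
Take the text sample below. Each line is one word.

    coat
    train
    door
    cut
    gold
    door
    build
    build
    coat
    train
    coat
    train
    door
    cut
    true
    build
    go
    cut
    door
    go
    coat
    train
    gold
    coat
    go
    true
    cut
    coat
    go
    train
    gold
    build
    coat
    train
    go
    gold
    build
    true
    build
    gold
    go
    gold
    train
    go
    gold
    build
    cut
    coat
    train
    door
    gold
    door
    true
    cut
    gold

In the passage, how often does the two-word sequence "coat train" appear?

Scanning the 54 overlapping bigram windows for "coat train":
  position 1–2: coat train
  position 9–10: coat train
  position 11–12: coat train
  position 21–22: coat train
  position 33–34: coat train
  position 48–49: coat train

6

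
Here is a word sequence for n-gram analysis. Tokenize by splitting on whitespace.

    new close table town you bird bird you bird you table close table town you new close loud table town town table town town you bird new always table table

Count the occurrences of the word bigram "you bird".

Scanning the 29 overlapping bigram windows for "you bird":
  position 5–6: you bird
  position 8–9: you bird
  position 25–26: you bird

3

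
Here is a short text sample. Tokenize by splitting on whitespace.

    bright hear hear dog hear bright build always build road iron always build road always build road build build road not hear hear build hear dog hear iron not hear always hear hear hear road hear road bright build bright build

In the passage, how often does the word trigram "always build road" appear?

3

Scanning the 39 overlapping trigram windows for "always build road":
  position 8–10: always build road
  position 12–14: always build road
  position 15–17: always build road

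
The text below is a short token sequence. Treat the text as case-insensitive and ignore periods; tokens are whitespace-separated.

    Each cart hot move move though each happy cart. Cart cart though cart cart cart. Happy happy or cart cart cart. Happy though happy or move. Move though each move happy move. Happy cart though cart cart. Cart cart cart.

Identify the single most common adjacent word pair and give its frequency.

Bigram frequencies (highest first):
  cart cart: 10
  move move: 2
  move though: 2
  though each: 2
  happy cart: 2
  cart though: 2
  … (15 more, each ≤ 2)

"cart cart", 10 times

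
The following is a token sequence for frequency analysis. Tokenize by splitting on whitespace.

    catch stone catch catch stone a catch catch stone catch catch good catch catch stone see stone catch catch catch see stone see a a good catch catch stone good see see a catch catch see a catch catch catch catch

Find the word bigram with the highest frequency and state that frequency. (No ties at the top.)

Bigram frequencies (highest first):
  catch catch: 11
  catch stone: 5
  stone catch: 3
  a catch: 3
  see a: 3
  good catch: 2
  … (10 more, each ≤ 2)

"catch catch", 11 times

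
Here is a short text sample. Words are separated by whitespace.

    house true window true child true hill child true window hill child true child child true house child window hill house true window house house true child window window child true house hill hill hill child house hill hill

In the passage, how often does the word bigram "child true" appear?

Scanning the 38 overlapping bigram windows for "child true":
  position 5–6: child true
  position 8–9: child true
  position 12–13: child true
  position 15–16: child true
  position 30–31: child true

5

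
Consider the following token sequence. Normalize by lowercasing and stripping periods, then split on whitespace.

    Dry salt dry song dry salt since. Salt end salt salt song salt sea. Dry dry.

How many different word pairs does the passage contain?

14

16 tokens → 15 bigram windows in total.
Repeated bigrams (each contributes count−1 duplicates):
  dry salt: 2
1 duplicate windows → 15 − 1 = 14 distinct.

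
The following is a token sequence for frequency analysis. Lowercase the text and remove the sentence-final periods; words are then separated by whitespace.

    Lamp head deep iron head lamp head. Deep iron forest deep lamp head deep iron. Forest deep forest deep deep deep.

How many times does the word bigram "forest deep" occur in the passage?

3

Scanning the 20 overlapping bigram windows for "forest deep":
  position 10–11: forest deep
  position 16–17: forest deep
  position 18–19: forest deep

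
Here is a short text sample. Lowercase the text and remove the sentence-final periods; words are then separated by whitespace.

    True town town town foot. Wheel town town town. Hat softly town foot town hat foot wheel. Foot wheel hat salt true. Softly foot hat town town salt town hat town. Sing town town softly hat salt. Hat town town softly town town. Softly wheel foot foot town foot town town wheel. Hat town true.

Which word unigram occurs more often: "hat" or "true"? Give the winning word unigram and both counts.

"hat" (8 vs 3)

"hat": 8 occurrences
"true": 3 occurrences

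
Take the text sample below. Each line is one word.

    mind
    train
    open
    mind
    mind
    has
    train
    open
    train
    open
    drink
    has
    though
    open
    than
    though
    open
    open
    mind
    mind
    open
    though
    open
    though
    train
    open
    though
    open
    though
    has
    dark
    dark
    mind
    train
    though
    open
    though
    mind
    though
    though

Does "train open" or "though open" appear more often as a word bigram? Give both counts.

"train open": 4 occurrences
"though open": 5 occurrences

"though open" (5 vs 4)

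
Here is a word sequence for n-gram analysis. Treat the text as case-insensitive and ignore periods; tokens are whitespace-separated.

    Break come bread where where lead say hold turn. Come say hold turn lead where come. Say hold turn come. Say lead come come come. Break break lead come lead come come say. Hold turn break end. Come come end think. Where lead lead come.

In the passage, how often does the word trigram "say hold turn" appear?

Scanning the 43 overlapping trigram windows for "say hold turn":
  position 7–9: say hold turn
  position 11–13: say hold turn
  position 17–19: say hold turn
  position 33–35: say hold turn

4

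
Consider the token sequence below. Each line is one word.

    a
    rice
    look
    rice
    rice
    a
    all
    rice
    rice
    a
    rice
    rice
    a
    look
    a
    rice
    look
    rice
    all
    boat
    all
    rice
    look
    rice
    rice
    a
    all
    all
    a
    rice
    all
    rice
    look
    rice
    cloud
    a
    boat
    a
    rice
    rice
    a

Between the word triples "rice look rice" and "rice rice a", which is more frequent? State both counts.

"rice look rice": 4 occurrences
"rice rice a": 5 occurrences

"rice rice a" (5 vs 4)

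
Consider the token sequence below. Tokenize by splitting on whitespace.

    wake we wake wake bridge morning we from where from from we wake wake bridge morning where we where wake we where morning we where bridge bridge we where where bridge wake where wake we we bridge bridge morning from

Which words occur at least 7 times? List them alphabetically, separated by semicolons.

Unigram counts meeting the condition (at least 7 times):
  bridge: 7
  wake: 8
  we: 9
  where: 8

bridge; wake; we; where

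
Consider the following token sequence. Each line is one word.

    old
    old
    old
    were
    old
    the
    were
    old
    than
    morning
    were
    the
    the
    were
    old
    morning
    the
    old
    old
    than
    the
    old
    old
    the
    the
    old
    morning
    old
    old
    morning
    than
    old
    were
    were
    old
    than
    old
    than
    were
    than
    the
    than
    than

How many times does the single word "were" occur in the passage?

7

Scanning the 43 tokens for "were":
  position 4: were
  position 7: were
  position 11: were
  position 14: were
  position 33: were
  position 34: were
  position 39: were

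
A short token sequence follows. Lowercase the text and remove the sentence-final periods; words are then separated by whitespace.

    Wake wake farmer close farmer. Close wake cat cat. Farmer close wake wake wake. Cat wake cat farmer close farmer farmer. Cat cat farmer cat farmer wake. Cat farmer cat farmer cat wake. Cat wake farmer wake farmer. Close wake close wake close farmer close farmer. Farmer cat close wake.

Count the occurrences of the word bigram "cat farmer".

6

Scanning the 49 overlapping bigram windows for "cat farmer":
  position 9–10: cat farmer
  position 17–18: cat farmer
  position 23–24: cat farmer
  position 25–26: cat farmer
  position 28–29: cat farmer
  position 30–31: cat farmer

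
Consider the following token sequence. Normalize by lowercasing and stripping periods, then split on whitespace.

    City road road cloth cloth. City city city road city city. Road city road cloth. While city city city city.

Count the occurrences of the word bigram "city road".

Scanning the 19 overlapping bigram windows for "city road":
  position 1–2: city road
  position 8–9: city road
  position 11–12: city road
  position 13–14: city road

4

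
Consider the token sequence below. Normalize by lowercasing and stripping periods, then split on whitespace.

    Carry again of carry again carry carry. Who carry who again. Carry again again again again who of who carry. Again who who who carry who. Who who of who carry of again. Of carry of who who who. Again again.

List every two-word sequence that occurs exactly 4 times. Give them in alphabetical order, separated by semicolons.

Bigram counts meeting the condition (exactly 4 times):
  again again: 4
  carry again: 4
  who carry: 4

again again; carry again; who carry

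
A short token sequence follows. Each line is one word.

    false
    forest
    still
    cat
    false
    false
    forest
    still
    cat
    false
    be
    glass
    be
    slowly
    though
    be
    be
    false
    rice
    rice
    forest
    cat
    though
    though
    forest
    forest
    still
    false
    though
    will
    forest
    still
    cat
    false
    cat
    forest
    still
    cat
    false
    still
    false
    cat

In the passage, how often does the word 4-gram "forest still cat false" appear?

Scanning the 39 overlapping 4-gram windows for "forest still cat false":
  position 2–5: forest still cat false
  position 7–10: forest still cat false
  position 31–34: forest still cat false
  position 36–39: forest still cat false

4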